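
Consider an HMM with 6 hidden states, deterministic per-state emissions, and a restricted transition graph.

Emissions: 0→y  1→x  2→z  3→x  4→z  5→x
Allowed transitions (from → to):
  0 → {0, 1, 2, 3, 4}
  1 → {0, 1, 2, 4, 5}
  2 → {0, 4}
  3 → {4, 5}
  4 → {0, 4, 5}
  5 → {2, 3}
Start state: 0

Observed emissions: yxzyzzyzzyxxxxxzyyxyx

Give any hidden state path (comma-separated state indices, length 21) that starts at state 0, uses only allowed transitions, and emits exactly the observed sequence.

0,3,4,0,4,4,0,2,4,0,1,1,5,3,5,2,0,0,1,0,1

  0: obs=y cand={0} pick 0 [start]
  1: obs=x cand={1,3,5} pick 3 [0->3 ok]
  2: obs=z cand={2,4} pick 4 [3->4 ok]
  3: obs=y cand={0} pick 0 [4->0 ok]
  4: obs=z cand={2,4} pick 4 [0->4 ok]
  5: obs=z cand={2,4} pick 4 [4->4 ok]
  6: obs=y cand={0} pick 0 [4->0 ok]
  7: obs=z cand={2,4} pick 2 [0->2 ok]
  8: obs=z cand={2,4} pick 4 [2->4 ok]
  9: obs=y cand={0} pick 0 [4->0 ok]
  10: obs=x cand={1,3,5} pick 1 [0->1 ok]
  11: obs=x cand={1,3,5} pick 1 [1->1 ok]
  12: obs=x cand={1,3,5} pick 5 [1->5 ok]
  13: obs=x cand={1,3,5} pick 3 [5->3 ok]
  14: obs=x cand={1,3,5} pick 5 [3->5 ok]
  15: obs=z cand={2,4} pick 2 [5->2 ok]
  16: obs=y cand={0} pick 0 [2->0 ok]
  17: obs=y cand={0} pick 0 [0->0 ok]
  18: obs=x cand={1,3,5} pick 1 [0->1 ok]
  19: obs=y cand={0} pick 0 [1->0 ok]
  20: obs=x cand={1,3,5} pick 1 [0->1 ok]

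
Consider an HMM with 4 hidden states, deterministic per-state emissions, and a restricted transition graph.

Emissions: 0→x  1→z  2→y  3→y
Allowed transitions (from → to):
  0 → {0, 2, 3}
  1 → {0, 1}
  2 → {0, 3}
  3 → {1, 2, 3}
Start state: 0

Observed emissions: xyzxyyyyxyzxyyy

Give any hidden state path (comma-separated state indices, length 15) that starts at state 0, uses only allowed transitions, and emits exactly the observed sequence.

0,3,1,0,2,3,3,2,0,3,1,0,2,3,3

  pos 0: x in {0}, choose 0; start
  pos 1: y in {2,3}, choose 3; 0->3 ok
  pos 2: z in {1}, choose 1; 3->1 ok
  pos 3: x in {0}, choose 0; 1->0 ok
  pos 4: y in {2,3}, choose 2; 0->2 ok
  pos 5: y in {2,3}, choose 3; 2->3 ok
  pos 6: y in {2,3}, choose 3; 3->3 ok
  pos 7: y in {2,3}, choose 2; 3->2 ok
  pos 8: x in {0}, choose 0; 2->0 ok
  pos 9: y in {2,3}, choose 3; 0->3 ok
  pos 10: z in {1}, choose 1; 3->1 ok
  pos 11: x in {0}, choose 0; 1->0 ok
  pos 12: y in {2,3}, choose 2; 0->2 ok
  pos 13: y in {2,3}, choose 3; 2->3 ok
  pos 14: y in {2,3}, choose 3; 3->3 ok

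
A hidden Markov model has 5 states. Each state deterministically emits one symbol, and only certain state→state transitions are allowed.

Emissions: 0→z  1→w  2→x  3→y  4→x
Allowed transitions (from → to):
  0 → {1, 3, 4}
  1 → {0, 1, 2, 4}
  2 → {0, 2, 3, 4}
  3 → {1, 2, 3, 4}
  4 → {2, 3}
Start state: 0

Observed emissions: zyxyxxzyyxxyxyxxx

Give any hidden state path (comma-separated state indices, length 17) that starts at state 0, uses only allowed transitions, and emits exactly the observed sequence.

  0: obs=z cand={0} pick 0 [start]
  1: obs=y cand={3} pick 3 [0->3 ok]
  2: obs=x cand={2,4} pick 4 [3->4 ok]
  3: obs=y cand={3} pick 3 [4->3 ok]
  4: obs=x cand={2,4} pick 4 [3->4 ok]
  5: obs=x cand={2,4} pick 2 [4->2 ok]
  6: obs=z cand={0} pick 0 [2->0 ok]
  7: obs=y cand={3} pick 3 [0->3 ok]
  8: obs=y cand={3} pick 3 [3->3 ok]
  9: obs=x cand={2,4} pick 2 [3->2 ok]
  10: obs=x cand={2,4} pick 4 [2->4 ok]
  11: obs=y cand={3} pick 3 [4->3 ok]
  12: obs=x cand={2,4} pick 4 [3->4 ok]
  13: obs=y cand={3} pick 3 [4->3 ok]
  14: obs=x cand={2,4} pick 2 [3->2 ok]
  15: obs=x cand={2,4} pick 4 [2->4 ok]
  16: obs=x cand={2,4} pick 2 [4->2 ok]

0,3,4,3,4,2,0,3,3,2,4,3,4,3,2,4,2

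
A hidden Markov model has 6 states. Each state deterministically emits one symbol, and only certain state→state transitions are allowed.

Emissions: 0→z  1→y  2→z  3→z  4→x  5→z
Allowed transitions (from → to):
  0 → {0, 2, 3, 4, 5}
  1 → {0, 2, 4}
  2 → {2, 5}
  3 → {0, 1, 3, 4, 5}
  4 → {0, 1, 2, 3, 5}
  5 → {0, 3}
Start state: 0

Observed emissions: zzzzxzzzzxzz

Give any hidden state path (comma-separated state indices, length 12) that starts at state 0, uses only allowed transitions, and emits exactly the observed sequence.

0,2,5,3,4,0,2,5,0,4,2,5

  t0 'z' -> {0,2,3,5}, take 0 (start)
  t1 'z' -> {0,2,3,5}, take 2 (0->2 ok)
  t2 'z' -> {0,2,3,5}, take 5 (2->5 ok)
  t3 'z' -> {0,2,3,5}, take 3 (5->3 ok)
  t4 'x' -> {4}, take 4 (3->4 ok)
  t5 'z' -> {0,2,3,5}, take 0 (4->0 ok)
  t6 'z' -> {0,2,3,5}, take 2 (0->2 ok)
  t7 'z' -> {0,2,3,5}, take 5 (2->5 ok)
  t8 'z' -> {0,2,3,5}, take 0 (5->0 ok)
  t9 'x' -> {4}, take 4 (0->4 ok)
  t10 'z' -> {0,2,3,5}, take 2 (4->2 ok)
  t11 'z' -> {0,2,3,5}, take 5 (2->5 ok)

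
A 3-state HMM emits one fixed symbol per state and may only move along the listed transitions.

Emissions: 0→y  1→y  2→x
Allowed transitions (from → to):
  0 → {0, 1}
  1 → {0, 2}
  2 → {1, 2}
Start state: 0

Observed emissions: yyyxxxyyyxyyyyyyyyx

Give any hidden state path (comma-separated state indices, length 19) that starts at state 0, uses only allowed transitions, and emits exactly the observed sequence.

0,0,1,2,2,2,1,0,1,2,1,0,1,0,1,0,0,1,2

  pos 0: y in {0,1}, choose 0; start
  pos 1: y in {0,1}, choose 0; 0->0 ok
  pos 2: y in {0,1}, choose 1; 0->1 ok
  pos 3: x in {2}, choose 2; 1->2 ok
  pos 4: x in {2}, choose 2; 2->2 ok
  pos 5: x in {2}, choose 2; 2->2 ok
  pos 6: y in {0,1}, choose 1; 2->1 ok
  pos 7: y in {0,1}, choose 0; 1->0 ok
  pos 8: y in {0,1}, choose 1; 0->1 ok
  pos 9: x in {2}, choose 2; 1->2 ok
  pos 10: y in {0,1}, choose 1; 2->1 ok
  pos 11: y in {0,1}, choose 0; 1->0 ok
  pos 12: y in {0,1}, choose 1; 0->1 ok
  pos 13: y in {0,1}, choose 0; 1->0 ok
  pos 14: y in {0,1}, choose 1; 0->1 ok
  pos 15: y in {0,1}, choose 0; 1->0 ok
  pos 16: y in {0,1}, choose 0; 0->0 ok
  pos 17: y in {0,1}, choose 1; 0->1 ok
  pos 18: x in {2}, choose 2; 1->2 ok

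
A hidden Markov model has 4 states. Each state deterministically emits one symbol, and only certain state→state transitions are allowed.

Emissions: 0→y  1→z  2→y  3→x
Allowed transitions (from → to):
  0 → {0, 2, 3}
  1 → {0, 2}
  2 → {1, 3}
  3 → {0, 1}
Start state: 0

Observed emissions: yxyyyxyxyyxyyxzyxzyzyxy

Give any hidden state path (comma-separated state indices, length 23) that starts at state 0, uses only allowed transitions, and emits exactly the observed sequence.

  t0 'y' -> {0,2}, take 0 (start)
  t1 'x' -> {3}, take 3 (0->3 ok)
  t2 'y' -> {0,2}, take 0 (3->0 ok)
  t3 'y' -> {0,2}, take 0 (0->0 ok)
  t4 'y' -> {0,2}, take 0 (0->0 ok)
  t5 'x' -> {3}, take 3 (0->3 ok)
  t6 'y' -> {0,2}, take 0 (3->0 ok)
  t7 'x' -> {3}, take 3 (0->3 ok)
  t8 'y' -> {0,2}, take 0 (3->0 ok)
  t9 'y' -> {0,2}, take 0 (0->0 ok)
  t10 'x' -> {3}, take 3 (0->3 ok)
  t11 'y' -> {0,2}, take 0 (3->0 ok)
  t12 'y' -> {0,2}, take 0 (0->0 ok)
  t13 'x' -> {3}, take 3 (0->3 ok)
  t14 'z' -> {1}, take 1 (3->1 ok)
  t15 'y' -> {0,2}, take 0 (1->0 ok)
  t16 'x' -> {3}, take 3 (0->3 ok)
  t17 'z' -> {1}, take 1 (3->1 ok)
  t18 'y' -> {0,2}, take 2 (1->2 ok)
  t19 'z' -> {1}, take 1 (2->1 ok)
  t20 'y' -> {0,2}, take 2 (1->2 ok)
  t21 'x' -> {3}, take 3 (2->3 ok)
  t22 'y' -> {0,2}, take 0 (3->0 ok)

0,3,0,0,0,3,0,3,0,0,3,0,0,3,1,0,3,1,2,1,2,3,0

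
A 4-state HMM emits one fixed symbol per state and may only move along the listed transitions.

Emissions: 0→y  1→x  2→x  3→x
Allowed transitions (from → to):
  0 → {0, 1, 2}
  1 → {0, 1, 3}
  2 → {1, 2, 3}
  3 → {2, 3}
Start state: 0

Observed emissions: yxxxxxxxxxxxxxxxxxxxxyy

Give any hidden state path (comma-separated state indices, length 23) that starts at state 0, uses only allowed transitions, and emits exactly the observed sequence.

  pos 0: y in {0}, choose 0; start
  pos 1: x in {1,2,3}, choose 2; 0->2 ok
  pos 2: x in {1,2,3}, choose 2; 2->2 ok
  pos 3: x in {1,2,3}, choose 3; 2->3 ok
  pos 4: x in {1,2,3}, choose 2; 3->2 ok
  pos 5: x in {1,2,3}, choose 3; 2->3 ok
  pos 6: x in {1,2,3}, choose 3; 3->3 ok
  pos 7: x in {1,2,3}, choose 3; 3->3 ok
  pos 8: x in {1,2,3}, choose 3; 3->3 ok
  pos 9: x in {1,2,3}, choose 3; 3->3 ok
  pos 10: x in {1,2,3}, choose 3; 3->3 ok
  pos 11: x in {1,2,3}, choose 2; 3->2 ok
  pos 12: x in {1,2,3}, choose 3; 2->3 ok
  pos 13: x in {1,2,3}, choose 2; 3->2 ok
  pos 14: x in {1,2,3}, choose 2; 2->2 ok
  pos 15: x in {1,2,3}, choose 3; 2->3 ok
  pos 16: x in {1,2,3}, choose 3; 3->3 ok
  pos 17: x in {1,2,3}, choose 2; 3->2 ok
  pos 18: x in {1,2,3}, choose 3; 2->3 ok
  pos 19: x in {1,2,3}, choose 2; 3->2 ok
  pos 20: x in {1,2,3}, choose 1; 2->1 ok
  pos 21: y in {0}, choose 0; 1->0 ok
  pos 22: y in {0}, choose 0; 0->0 ok

0,2,2,3,2,3,3,3,3,3,3,2,3,2,2,3,3,2,3,2,1,0,0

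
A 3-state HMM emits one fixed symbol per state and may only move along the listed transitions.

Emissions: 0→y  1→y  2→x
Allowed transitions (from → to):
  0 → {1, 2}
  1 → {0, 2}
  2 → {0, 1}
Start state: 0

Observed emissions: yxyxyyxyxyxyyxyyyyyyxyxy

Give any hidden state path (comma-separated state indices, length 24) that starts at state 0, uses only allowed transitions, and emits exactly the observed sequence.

0,2,1,2,0,1,2,0,2,0,2,1,0,2,1,0,1,0,1,0,2,1,2,1

  0: obs=y cand={0,1} pick 0 [start]
  1: obs=x cand={2} pick 2 [0->2 ok]
  2: obs=y cand={0,1} pick 1 [2->1 ok]
  3: obs=x cand={2} pick 2 [1->2 ok]
  4: obs=y cand={0,1} pick 0 [2->0 ok]
  5: obs=y cand={0,1} pick 1 [0->1 ok]
  6: obs=x cand={2} pick 2 [1->2 ok]
  7: obs=y cand={0,1} pick 0 [2->0 ok]
  8: obs=x cand={2} pick 2 [0->2 ok]
  9: obs=y cand={0,1} pick 0 [2->0 ok]
  10: obs=x cand={2} pick 2 [0->2 ok]
  11: obs=y cand={0,1} pick 1 [2->1 ok]
  12: obs=y cand={0,1} pick 0 [1->0 ok]
  13: obs=x cand={2} pick 2 [0->2 ok]
  14: obs=y cand={0,1} pick 1 [2->1 ok]
  15: obs=y cand={0,1} pick 0 [1->0 ok]
  16: obs=y cand={0,1} pick 1 [0->1 ok]
  17: obs=y cand={0,1} pick 0 [1->0 ok]
  18: obs=y cand={0,1} pick 1 [0->1 ok]
  19: obs=y cand={0,1} pick 0 [1->0 ok]
  20: obs=x cand={2} pick 2 [0->2 ok]
  21: obs=y cand={0,1} pick 1 [2->1 ok]
  22: obs=x cand={2} pick 2 [1->2 ok]
  23: obs=y cand={0,1} pick 1 [2->1 ok]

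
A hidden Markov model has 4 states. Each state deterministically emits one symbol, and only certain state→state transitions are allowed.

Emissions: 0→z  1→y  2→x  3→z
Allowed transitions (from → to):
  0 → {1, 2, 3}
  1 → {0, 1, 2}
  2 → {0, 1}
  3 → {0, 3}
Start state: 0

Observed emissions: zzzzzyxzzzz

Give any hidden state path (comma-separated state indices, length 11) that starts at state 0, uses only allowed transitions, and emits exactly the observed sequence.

  0: obs=z cand={0,3} pick 0 [start]
  1: obs=z cand={0,3} pick 3 [0->3 ok]
  2: obs=z cand={0,3} pick 3 [3->3 ok]
  3: obs=z cand={0,3} pick 3 [3->3 ok]
  4: obs=z cand={0,3} pick 0 [3->0 ok]
  5: obs=y cand={1} pick 1 [0->1 ok]
  6: obs=x cand={2} pick 2 [1->2 ok]
  7: obs=z cand={0,3} pick 0 [2->0 ok]
  8: obs=z cand={0,3} pick 3 [0->3 ok]
  9: obs=z cand={0,3} pick 3 [3->3 ok]
  10: obs=z cand={0,3} pick 0 [3->0 ok]

0,3,3,3,0,1,2,0,3,3,0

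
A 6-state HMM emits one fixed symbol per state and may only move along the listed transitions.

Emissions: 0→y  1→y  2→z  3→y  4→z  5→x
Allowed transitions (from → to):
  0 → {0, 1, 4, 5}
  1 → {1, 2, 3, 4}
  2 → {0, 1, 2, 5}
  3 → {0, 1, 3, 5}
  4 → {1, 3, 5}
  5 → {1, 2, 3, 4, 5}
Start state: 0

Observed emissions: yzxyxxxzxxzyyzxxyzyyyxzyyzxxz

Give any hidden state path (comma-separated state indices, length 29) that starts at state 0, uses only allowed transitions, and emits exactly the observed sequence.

  [0] y  {0,1,3}  => 0  start
  [1] z  {2,4}  => 4  0->4 ok
  [2] x  {5}  => 5  4->5 ok
  [3] y  {0,1,3}  => 3  5->3 ok
  [4] x  {5}  => 5  3->5 ok
  [5] x  {5}  => 5  5->5 ok
  [6] x  {5}  => 5  5->5 ok
  [7] z  {2,4}  => 2  5->2 ok
  [8] x  {5}  => 5  2->5 ok
  [9] x  {5}  => 5  5->5 ok
  [10] z  {2,4}  => 4  5->4 ok
  [11] y  {0,1,3}  => 3  4->3 ok
  [12] y  {0,1,3}  => 1  3->1 ok
  [13] z  {2,4}  => 4  1->4 ok
  [14] x  {5}  => 5  4->5 ok
  [15] x  {5}  => 5  5->5 ok
  [16] y  {0,1,3}  => 1  5->1 ok
  [17] z  {2,4}  => 4  1->4 ok
  [18] y  {0,1,3}  => 1  4->1 ok
  [19] y  {0,1,3}  => 1  1->1 ok
  [20] y  {0,1,3}  => 3  1->3 ok
  [21] x  {5}  => 5  3->5 ok
  [22] z  {2,4}  => 4  5->4 ok
  [23] y  {0,1,3}  => 3  4->3 ok
  [24] y  {0,1,3}  => 1  3->1 ok
  [25] z  {2,4}  => 4  1->4 ok
  [26] x  {5}  => 5  4->5 ok
  [27] x  {5}  => 5  5->5 ok
  [28] z  {2,4}  => 4  5->4 ok

0,4,5,3,5,5,5,2,5,5,4,3,1,4,5,5,1,4,1,1,3,5,4,3,1,4,5,5,4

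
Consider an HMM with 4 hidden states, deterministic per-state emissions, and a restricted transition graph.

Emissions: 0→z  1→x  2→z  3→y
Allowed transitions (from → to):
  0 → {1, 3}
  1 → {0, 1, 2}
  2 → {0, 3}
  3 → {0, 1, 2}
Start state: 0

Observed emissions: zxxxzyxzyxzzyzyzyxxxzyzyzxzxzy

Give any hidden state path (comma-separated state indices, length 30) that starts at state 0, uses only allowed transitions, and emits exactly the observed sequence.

0,1,1,1,2,3,1,0,3,1,2,0,3,2,3,0,3,1,1,1,0,3,0,3,0,1,0,1,0,3

  [0] z  {0,2}  => 0  start
  [1] x  {1}  => 1  0->1 ok
  [2] x  {1}  => 1  1->1 ok
  [3] x  {1}  => 1  1->1 ok
  [4] z  {0,2}  => 2  1->2 ok
  [5] y  {3}  => 3  2->3 ok
  [6] x  {1}  => 1  3->1 ok
  [7] z  {0,2}  => 0  1->0 ok
  [8] y  {3}  => 3  0->3 ok
  [9] x  {1}  => 1  3->1 ok
  [10] z  {0,2}  => 2  1->2 ok
  [11] z  {0,2}  => 0  2->0 ok
  [12] y  {3}  => 3  0->3 ok
  [13] z  {0,2}  => 2  3->2 ok
  [14] y  {3}  => 3  2->3 ok
  [15] z  {0,2}  => 0  3->0 ok
  [16] y  {3}  => 3  0->3 ok
  [17] x  {1}  => 1  3->1 ok
  [18] x  {1}  => 1  1->1 ok
  [19] x  {1}  => 1  1->1 ok
  [20] z  {0,2}  => 0  1->0 ok
  [21] y  {3}  => 3  0->3 ok
  [22] z  {0,2}  => 0  3->0 ok
  [23] y  {3}  => 3  0->3 ok
  [24] z  {0,2}  => 0  3->0 ok
  [25] x  {1}  => 1  0->1 ok
  [26] z  {0,2}  => 0  1->0 ok
  [27] x  {1}  => 1  0->1 ok
  [28] z  {0,2}  => 0  1->0 ok
  [29] y  {3}  => 3  0->3 ok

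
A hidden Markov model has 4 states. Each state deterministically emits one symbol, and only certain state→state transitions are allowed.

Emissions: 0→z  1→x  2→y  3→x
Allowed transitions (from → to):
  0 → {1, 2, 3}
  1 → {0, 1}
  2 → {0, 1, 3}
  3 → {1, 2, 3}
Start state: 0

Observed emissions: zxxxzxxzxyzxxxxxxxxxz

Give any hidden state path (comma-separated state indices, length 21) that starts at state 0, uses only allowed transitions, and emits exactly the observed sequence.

  0: obs=z cand={0} pick 0 [start]
  1: obs=x cand={1,3} pick 1 [0->1 ok]
  2: obs=x cand={1,3} pick 1 [1->1 ok]
  3: obs=x cand={1,3} pick 1 [1->1 ok]
  4: obs=z cand={0} pick 0 [1->0 ok]
  5: obs=x cand={1,3} pick 1 [0->1 ok]
  6: obs=x cand={1,3} pick 1 [1->1 ok]
  7: obs=z cand={0} pick 0 [1->0 ok]
  8: obs=x cand={1,3} pick 3 [0->3 ok]
  9: obs=y cand={2} pick 2 [3->2 ok]
  10: obs=z cand={0} pick 0 [2->0 ok]
  11: obs=x cand={1,3} pick 3 [0->3 ok]
  12: obs=x cand={1,3} pick 3 [3->3 ok]
  13: obs=x cand={1,3} pick 3 [3->3 ok]
  14: obs=x cand={1,3} pick 3 [3->3 ok]
  15: obs=x cand={1,3} pick 3 [3->3 ok]
  16: obs=x cand={1,3} pick 3 [3->3 ok]
  17: obs=x cand={1,3} pick 3 [3->3 ok]
  18: obs=x cand={1,3} pick 3 [3->3 ok]
  19: obs=x cand={1,3} pick 1 [3->1 ok]
  20: obs=z cand={0} pick 0 [1->0 ok]

0,1,1,1,0,1,1,0,3,2,0,3,3,3,3,3,3,3,3,1,0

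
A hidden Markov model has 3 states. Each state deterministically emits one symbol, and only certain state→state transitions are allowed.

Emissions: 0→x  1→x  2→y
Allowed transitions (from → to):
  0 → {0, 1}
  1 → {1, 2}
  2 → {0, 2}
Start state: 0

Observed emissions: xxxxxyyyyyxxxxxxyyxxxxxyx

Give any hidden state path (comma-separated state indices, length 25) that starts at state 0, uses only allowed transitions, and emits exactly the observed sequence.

  [0] x  {0,1}  => 0  start
  [1] x  {0,1}  => 0  0->0 ok
  [2] x  {0,1}  => 0  0->0 ok
  [3] x  {0,1}  => 1  0->1 ok
  [4] x  {0,1}  => 1  1->1 ok
  [5] y  {2}  => 2  1->2 ok
  [6] y  {2}  => 2  2->2 ok
  [7] y  {2}  => 2  2->2 ok
  [8] y  {2}  => 2  2->2 ok
  [9] y  {2}  => 2  2->2 ok
  [10] x  {0,1}  => 0  2->0 ok
  [11] x  {0,1}  => 0  0->0 ok
  [12] x  {0,1}  => 0  0->0 ok
  [13] x  {0,1}  => 1  0->1 ok
  [14] x  {0,1}  => 1  1->1 ok
  [15] x  {0,1}  => 1  1->1 ok
  [16] y  {2}  => 2  1->2 ok
  [17] y  {2}  => 2  2->2 ok
  [18] x  {0,1}  => 0  2->0 ok
  [19] x  {0,1}  => 0  0->0 ok
  [20] x  {0,1}  => 1  0->1 ok
  [21] x  {0,1}  => 1  1->1 ok
  [22] x  {0,1}  => 1  1->1 ok
  [23] y  {2}  => 2  1->2 ok
  [24] x  {0,1}  => 0  2->0 ok

0,0,0,1,1,2,2,2,2,2,0,0,0,1,1,1,2,2,0,0,1,1,1,2,0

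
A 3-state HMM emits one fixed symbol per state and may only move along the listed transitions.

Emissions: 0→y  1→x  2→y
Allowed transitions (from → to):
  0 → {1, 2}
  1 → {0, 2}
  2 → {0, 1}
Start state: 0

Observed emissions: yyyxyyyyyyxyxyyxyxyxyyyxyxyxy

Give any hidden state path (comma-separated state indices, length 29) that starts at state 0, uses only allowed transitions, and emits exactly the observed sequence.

0,2,0,1,0,2,0,2,0,2,1,0,1,2,0,1,2,1,0,1,0,2,0,1,2,1,0,1,2

  t0 'y' -> {0,2}, take 0 (start)
  t1 'y' -> {0,2}, take 2 (0->2 ok)
  t2 'y' -> {0,2}, take 0 (2->0 ok)
  t3 'x' -> {1}, take 1 (0->1 ok)
  t4 'y' -> {0,2}, take 0 (1->0 ok)
  t5 'y' -> {0,2}, take 2 (0->2 ok)
  t6 'y' -> {0,2}, take 0 (2->0 ok)
  t7 'y' -> {0,2}, take 2 (0->2 ok)
  t8 'y' -> {0,2}, take 0 (2->0 ok)
  t9 'y' -> {0,2}, take 2 (0->2 ok)
  t10 'x' -> {1}, take 1 (2->1 ok)
  t11 'y' -> {0,2}, take 0 (1->0 ok)
  t12 'x' -> {1}, take 1 (0->1 ok)
  t13 'y' -> {0,2}, take 2 (1->2 ok)
  t14 'y' -> {0,2}, take 0 (2->0 ok)
  t15 'x' -> {1}, take 1 (0->1 ok)
  t16 'y' -> {0,2}, take 2 (1->2 ok)
  t17 'x' -> {1}, take 1 (2->1 ok)
  t18 'y' -> {0,2}, take 0 (1->0 ok)
  t19 'x' -> {1}, take 1 (0->1 ok)
  t20 'y' -> {0,2}, take 0 (1->0 ok)
  t21 'y' -> {0,2}, take 2 (0->2 ok)
  t22 'y' -> {0,2}, take 0 (2->0 ok)
  t23 'x' -> {1}, take 1 (0->1 ok)
  t24 'y' -> {0,2}, take 2 (1->2 ok)
  t25 'x' -> {1}, take 1 (2->1 ok)
  t26 'y' -> {0,2}, take 0 (1->0 ok)
  t27 'x' -> {1}, take 1 (0->1 ok)
  t28 'y' -> {0,2}, take 2 (1->2 ok)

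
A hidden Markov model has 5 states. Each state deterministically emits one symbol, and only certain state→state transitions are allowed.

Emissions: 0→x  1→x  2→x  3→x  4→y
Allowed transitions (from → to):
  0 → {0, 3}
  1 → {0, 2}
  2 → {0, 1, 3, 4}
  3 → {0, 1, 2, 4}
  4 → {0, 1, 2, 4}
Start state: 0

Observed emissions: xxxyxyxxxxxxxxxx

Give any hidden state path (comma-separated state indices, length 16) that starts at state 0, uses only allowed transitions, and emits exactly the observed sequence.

  0: obs=x cand={0,1,2,3} pick 0 [start]
  1: obs=x cand={0,1,2,3} pick 0 [0->0 ok]
  2: obs=x cand={0,1,2,3} pick 3 [0->3 ok]
  3: obs=y cand={4} pick 4 [3->4 ok]
  4: obs=x cand={0,1,2,3} pick 2 [4->2 ok]
  5: obs=y cand={4} pick 4 [2->4 ok]
  6: obs=x cand={0,1,2,3} pick 1 [4->1 ok]
  7: obs=x cand={0,1,2,3} pick 2 [1->2 ok]
  8: obs=x cand={0,1,2,3} pick 0 [2->0 ok]
  9: obs=x cand={0,1,2,3} pick 3 [0->3 ok]
  10: obs=x cand={0,1,2,3} pick 1 [3->1 ok]
  11: obs=x cand={0,1,2,3} pick 0 [1->0 ok]
  12: obs=x cand={0,1,2,3} pick 0 [0->0 ok]
  13: obs=x cand={0,1,2,3} pick 0 [0->0 ok]
  14: obs=x cand={0,1,2,3} pick 0 [0->0 ok]
  15: obs=x cand={0,1,2,3} pick 3 [0->3 ok]

0,0,3,4,2,4,1,2,0,3,1,0,0,0,0,3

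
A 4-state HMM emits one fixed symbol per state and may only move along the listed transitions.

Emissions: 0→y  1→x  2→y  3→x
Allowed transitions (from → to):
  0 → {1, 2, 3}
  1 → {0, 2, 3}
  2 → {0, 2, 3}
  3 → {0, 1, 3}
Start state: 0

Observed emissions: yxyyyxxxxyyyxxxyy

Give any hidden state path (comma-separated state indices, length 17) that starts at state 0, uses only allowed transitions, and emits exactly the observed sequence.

  0: obs=y cand={0,2} pick 0 [start]
  1: obs=x cand={1,3} pick 1 [0->1 ok]
  2: obs=y cand={0,2} pick 0 [1->0 ok]
  3: obs=y cand={0,2} pick 2 [0->2 ok]
  4: obs=y cand={0,2} pick 0 [2->0 ok]
  5: obs=x cand={1,3} pick 3 [0->3 ok]
  6: obs=x cand={1,3} pick 3 [3->3 ok]
  7: obs=x cand={1,3} pick 3 [3->3 ok]
  8: obs=x cand={1,3} pick 3 [3->3 ok]
  9: obs=y cand={0,2} pick 0 [3->0 ok]
  10: obs=y cand={0,2} pick 2 [0->2 ok]
  11: obs=y cand={0,2} pick 0 [2->0 ok]
  12: obs=x cand={1,3} pick 3 [0->3 ok]
  13: obs=x cand={1,3} pick 3 [3->3 ok]
  14: obs=x cand={1,3} pick 3 [3->3 ok]
  15: obs=y cand={0,2} pick 0 [3->0 ok]
  16: obs=y cand={0,2} pick 2 [0->2 ok]

0,1,0,2,0,3,3,3,3,0,2,0,3,3,3,0,2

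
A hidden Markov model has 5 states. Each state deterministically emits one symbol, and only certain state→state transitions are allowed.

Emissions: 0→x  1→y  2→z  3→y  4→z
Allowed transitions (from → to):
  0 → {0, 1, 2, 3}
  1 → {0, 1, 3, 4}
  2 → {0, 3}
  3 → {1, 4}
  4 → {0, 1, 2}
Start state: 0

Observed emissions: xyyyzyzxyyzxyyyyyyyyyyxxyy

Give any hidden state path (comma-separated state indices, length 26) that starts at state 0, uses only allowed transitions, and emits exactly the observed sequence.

  pos 0: x in {0}, choose 0; start
  pos 1: y in {1,3}, choose 3; 0->3 ok
  pos 2: y in {1,3}, choose 1; 3->1 ok
  pos 3: y in {1,3}, choose 3; 1->3 ok
  pos 4: z in {2,4}, choose 4; 3->4 ok
  pos 5: y in {1,3}, choose 1; 4->1 ok
  pos 6: z in {2,4}, choose 4; 1->4 ok
  pos 7: x in {0}, choose 0; 4->0 ok
  pos 8: y in {1,3}, choose 3; 0->3 ok
  pos 9: y in {1,3}, choose 1; 3->1 ok
  pos 10: z in {2,4}, choose 4; 1->4 ok
  pos 11: x in {0}, choose 0; 4->0 ok
  pos 12: y in {1,3}, choose 3; 0->3 ok
  pos 13: y in {1,3}, choose 1; 3->1 ok
  pos 14: y in {1,3}, choose 3; 1->3 ok
  pos 15: y in {1,3}, choose 1; 3->1 ok
  pos 16: y in {1,3}, choose 1; 1->1 ok
  pos 17: y in {1,3}, choose 1; 1->1 ok
  pos 18: y in {1,3}, choose 3; 1->3 ok
  pos 19: y in {1,3}, choose 1; 3->1 ok
  pos 20: y in {1,3}, choose 1; 1->1 ok
  pos 21: y in {1,3}, choose 1; 1->1 ok
  pos 22: x in {0}, choose 0; 1->0 ok
  pos 23: x in {0}, choose 0; 0->0 ok
  pos 24: y in {1,3}, choose 3; 0->3 ok
  pos 25: y in {1,3}, choose 1; 3->1 ok

0,3,1,3,4,1,4,0,3,1,4,0,3,1,3,1,1,1,3,1,1,1,0,0,3,1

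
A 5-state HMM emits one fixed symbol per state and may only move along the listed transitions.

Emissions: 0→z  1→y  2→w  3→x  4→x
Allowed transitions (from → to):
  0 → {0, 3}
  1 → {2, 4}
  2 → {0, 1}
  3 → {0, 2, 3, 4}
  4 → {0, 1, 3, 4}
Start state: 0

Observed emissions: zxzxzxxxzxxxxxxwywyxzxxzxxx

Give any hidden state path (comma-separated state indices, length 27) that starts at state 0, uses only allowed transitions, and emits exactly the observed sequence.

0,3,0,3,0,3,4,4,0,3,4,4,4,4,3,2,1,2,1,4,0,3,3,0,3,3,4

  pos 0: z in {0}, choose 0; start
  pos 1: x in {3,4}, choose 3; 0->3 ok
  pos 2: z in {0}, choose 0; 3->0 ok
  pos 3: x in {3,4}, choose 3; 0->3 ok
  pos 4: z in {0}, choose 0; 3->0 ok
  pos 5: x in {3,4}, choose 3; 0->3 ok
  pos 6: x in {3,4}, choose 4; 3->4 ok
  pos 7: x in {3,4}, choose 4; 4->4 ok
  pos 8: z in {0}, choose 0; 4->0 ok
  pos 9: x in {3,4}, choose 3; 0->3 ok
  pos 10: x in {3,4}, choose 4; 3->4 ok
  pos 11: x in {3,4}, choose 4; 4->4 ok
  pos 12: x in {3,4}, choose 4; 4->4 ok
  pos 13: x in {3,4}, choose 4; 4->4 ok
  pos 14: x in {3,4}, choose 3; 4->3 ok
  pos 15: w in {2}, choose 2; 3->2 ok
  pos 16: y in {1}, choose 1; 2->1 ok
  pos 17: w in {2}, choose 2; 1->2 ok
  pos 18: y in {1}, choose 1; 2->1 ok
  pos 19: x in {3,4}, choose 4; 1->4 ok
  pos 20: z in {0}, choose 0; 4->0 ok
  pos 21: x in {3,4}, choose 3; 0->3 ok
  pos 22: x in {3,4}, choose 3; 3->3 ok
  pos 23: z in {0}, choose 0; 3->0 ok
  pos 24: x in {3,4}, choose 3; 0->3 ok
  pos 25: x in {3,4}, choose 3; 3->3 ok
  pos 26: x in {3,4}, choose 4; 3->4 ok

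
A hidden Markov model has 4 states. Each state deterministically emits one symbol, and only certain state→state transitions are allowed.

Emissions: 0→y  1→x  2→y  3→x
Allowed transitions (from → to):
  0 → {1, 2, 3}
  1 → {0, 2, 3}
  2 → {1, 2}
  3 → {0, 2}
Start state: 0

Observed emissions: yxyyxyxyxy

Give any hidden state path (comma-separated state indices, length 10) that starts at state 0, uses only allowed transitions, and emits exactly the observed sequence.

  [0] y  {0,2}  => 0  start
  [1] x  {1,3}  => 3  0->3 ok
  [2] y  {0,2}  => 0  3->0 ok
  [3] y  {0,2}  => 2  0->2 ok
  [4] x  {1,3}  => 1  2->1 ok
  [5] y  {0,2}  => 2  1->2 ok
  [6] x  {1,3}  => 1  2->1 ok
  [7] y  {0,2}  => 0  1->0 ok
  [8] x  {1,3}  => 3  0->3 ok
  [9] y  {0,2}  => 2  3->2 ok

0,3,0,2,1,2,1,0,3,2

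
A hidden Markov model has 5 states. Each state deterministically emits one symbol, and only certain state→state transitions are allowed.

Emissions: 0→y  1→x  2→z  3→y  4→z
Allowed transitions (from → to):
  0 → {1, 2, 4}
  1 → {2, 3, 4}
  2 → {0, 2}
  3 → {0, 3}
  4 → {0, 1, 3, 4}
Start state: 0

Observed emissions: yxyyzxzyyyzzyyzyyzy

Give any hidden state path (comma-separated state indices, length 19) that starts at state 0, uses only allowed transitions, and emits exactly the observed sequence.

0,1,3,0,4,1,4,3,3,0,4,4,3,0,4,3,0,4,3

  pos 0: y in {0,3}, choose 0; start
  pos 1: x in {1}, choose 1; 0->1 ok
  pos 2: y in {0,3}, choose 3; 1->3 ok
  pos 3: y in {0,3}, choose 0; 3->0 ok
  pos 4: z in {2,4}, choose 4; 0->4 ok
  pos 5: x in {1}, choose 1; 4->1 ok
  pos 6: z in {2,4}, choose 4; 1->4 ok
  pos 7: y in {0,3}, choose 3; 4->3 ok
  pos 8: y in {0,3}, choose 3; 3->3 ok
  pos 9: y in {0,3}, choose 0; 3->0 ok
  pos 10: z in {2,4}, choose 4; 0->4 ok
  pos 11: z in {2,4}, choose 4; 4->4 ok
  pos 12: y in {0,3}, choose 3; 4->3 ok
  pos 13: y in {0,3}, choose 0; 3->0 ok
  pos 14: z in {2,4}, choose 4; 0->4 ok
  pos 15: y in {0,3}, choose 3; 4->3 ok
  pos 16: y in {0,3}, choose 0; 3->0 ok
  pos 17: z in {2,4}, choose 4; 0->4 ok
  pos 18: y in {0,3}, choose 3; 4->3 ok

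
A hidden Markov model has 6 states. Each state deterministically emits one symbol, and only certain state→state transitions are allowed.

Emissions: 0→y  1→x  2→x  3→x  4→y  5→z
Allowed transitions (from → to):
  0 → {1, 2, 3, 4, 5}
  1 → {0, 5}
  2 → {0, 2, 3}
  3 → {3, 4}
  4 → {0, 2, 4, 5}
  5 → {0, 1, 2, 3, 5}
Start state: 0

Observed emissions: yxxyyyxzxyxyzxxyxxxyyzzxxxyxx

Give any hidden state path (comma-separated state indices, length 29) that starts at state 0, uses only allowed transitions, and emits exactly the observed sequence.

0,2,2,0,4,0,1,5,1,0,3,4,5,2,3,4,2,3,3,4,0,5,5,2,2,2,0,2,2

  t0 'y' -> {0,4}, take 0 (start)
  t1 'x' -> {1,2,3}, take 2 (0->2 ok)
  t2 'x' -> {1,2,3}, take 2 (2->2 ok)
  t3 'y' -> {0,4}, take 0 (2->0 ok)
  t4 'y' -> {0,4}, take 4 (0->4 ok)
  t5 'y' -> {0,4}, take 0 (4->0 ok)
  t6 'x' -> {1,2,3}, take 1 (0->1 ok)
  t7 'z' -> {5}, take 5 (1->5 ok)
  t8 'x' -> {1,2,3}, take 1 (5->1 ok)
  t9 'y' -> {0,4}, take 0 (1->0 ok)
  t10 'x' -> {1,2,3}, take 3 (0->3 ok)
  t11 'y' -> {0,4}, take 4 (3->4 ok)
  t12 'z' -> {5}, take 5 (4->5 ok)
  t13 'x' -> {1,2,3}, take 2 (5->2 ok)
  t14 'x' -> {1,2,3}, take 3 (2->3 ok)
  t15 'y' -> {0,4}, take 4 (3->4 ok)
  t16 'x' -> {1,2,3}, take 2 (4->2 ok)
  t17 'x' -> {1,2,3}, take 3 (2->3 ok)
  t18 'x' -> {1,2,3}, take 3 (3->3 ok)
  t19 'y' -> {0,4}, take 4 (3->4 ok)
  t20 'y' -> {0,4}, take 0 (4->0 ok)
  t21 'z' -> {5}, take 5 (0->5 ok)
  t22 'z' -> {5}, take 5 (5->5 ok)
  t23 'x' -> {1,2,3}, take 2 (5->2 ok)
  t24 'x' -> {1,2,3}, take 2 (2->2 ok)
  t25 'x' -> {1,2,3}, take 2 (2->2 ok)
  t26 'y' -> {0,4}, take 0 (2->0 ok)
  t27 'x' -> {1,2,3}, take 2 (0->2 ok)
  t28 'x' -> {1,2,3}, take 2 (2->2 ok)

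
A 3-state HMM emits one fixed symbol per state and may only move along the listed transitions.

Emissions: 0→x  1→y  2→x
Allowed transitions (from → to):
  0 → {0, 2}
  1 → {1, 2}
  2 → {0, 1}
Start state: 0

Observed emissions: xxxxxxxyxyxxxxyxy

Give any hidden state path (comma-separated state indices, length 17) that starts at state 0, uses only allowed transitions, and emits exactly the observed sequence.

0,0,2,0,0,0,2,1,2,1,2,0,0,2,1,2,1

  [0] x  {0,2}  => 0  start
  [1] x  {0,2}  => 0  0->0 ok
  [2] x  {0,2}  => 2  0->2 ok
  [3] x  {0,2}  => 0  2->0 ok
  [4] x  {0,2}  => 0  0->0 ok
  [5] x  {0,2}  => 0  0->0 ok
  [6] x  {0,2}  => 2  0->2 ok
  [7] y  {1}  => 1  2->1 ok
  [8] x  {0,2}  => 2  1->2 ok
  [9] y  {1}  => 1  2->1 ok
  [10] x  {0,2}  => 2  1->2 ok
  [11] x  {0,2}  => 0  2->0 ok
  [12] x  {0,2}  => 0  0->0 ok
  [13] x  {0,2}  => 2  0->2 ok
  [14] y  {1}  => 1  2->1 ok
  [15] x  {0,2}  => 2  1->2 ok
  [16] y  {1}  => 1  2->1 ok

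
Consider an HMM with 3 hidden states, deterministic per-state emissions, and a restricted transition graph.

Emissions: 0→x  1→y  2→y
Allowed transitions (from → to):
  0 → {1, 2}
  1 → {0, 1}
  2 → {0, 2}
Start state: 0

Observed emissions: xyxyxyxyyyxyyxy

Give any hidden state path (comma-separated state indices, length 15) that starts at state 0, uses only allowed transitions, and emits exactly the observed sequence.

  pos 0: x in {0}, choose 0; start
  pos 1: y in {1,2}, choose 1; 0->1 ok
  pos 2: x in {0}, choose 0; 1->0 ok
  pos 3: y in {1,2}, choose 1; 0->1 ok
  pos 4: x in {0}, choose 0; 1->0 ok
  pos 5: y in {1,2}, choose 2; 0->2 ok
  pos 6: x in {0}, choose 0; 2->0 ok
  pos 7: y in {1,2}, choose 2; 0->2 ok
  pos 8: y in {1,2}, choose 2; 2->2 ok
  pos 9: y in {1,2}, choose 2; 2->2 ok
  pos 10: x in {0}, choose 0; 2->0 ok
  pos 11: y in {1,2}, choose 1; 0->1 ok
  pos 12: y in {1,2}, choose 1; 1->1 ok
  pos 13: x in {0}, choose 0; 1->0 ok
  pos 14: y in {1,2}, choose 2; 0->2 ok

0,1,0,1,0,2,0,2,2,2,0,1,1,0,2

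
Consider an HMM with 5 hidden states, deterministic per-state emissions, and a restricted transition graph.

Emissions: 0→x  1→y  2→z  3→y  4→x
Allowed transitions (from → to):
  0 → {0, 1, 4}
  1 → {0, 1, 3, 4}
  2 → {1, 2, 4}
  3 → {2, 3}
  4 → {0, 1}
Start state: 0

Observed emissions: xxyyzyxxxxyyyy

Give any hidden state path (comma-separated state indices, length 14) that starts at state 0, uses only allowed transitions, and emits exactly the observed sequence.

0,4,1,3,2,1,0,4,0,0,1,1,3,3

  t0 'x' -> {0,4}, take 0 (start)
  t1 'x' -> {0,4}, take 4 (0->4 ok)
  t2 'y' -> {1,3}, take 1 (4->1 ok)
  t3 'y' -> {1,3}, take 3 (1->3 ok)
  t4 'z' -> {2}, take 2 (3->2 ok)
  t5 'y' -> {1,3}, take 1 (2->1 ok)
  t6 'x' -> {0,4}, take 0 (1->0 ok)
  t7 'x' -> {0,4}, take 4 (0->4 ok)
  t8 'x' -> {0,4}, take 0 (4->0 ok)
  t9 'x' -> {0,4}, take 0 (0->0 ok)
  t10 'y' -> {1,3}, take 1 (0->1 ok)
  t11 'y' -> {1,3}, take 1 (1->1 ok)
  t12 'y' -> {1,3}, take 3 (1->3 ok)
  t13 'y' -> {1,3}, take 3 (3->3 ok)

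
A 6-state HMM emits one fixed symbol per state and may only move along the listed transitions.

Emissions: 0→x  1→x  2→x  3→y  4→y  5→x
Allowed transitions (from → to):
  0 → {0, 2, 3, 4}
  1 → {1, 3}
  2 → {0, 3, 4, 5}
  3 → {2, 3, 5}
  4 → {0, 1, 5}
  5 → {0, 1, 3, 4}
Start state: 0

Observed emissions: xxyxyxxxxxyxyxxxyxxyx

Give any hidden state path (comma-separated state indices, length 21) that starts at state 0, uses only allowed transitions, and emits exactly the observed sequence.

  t0 'x' -> {0,1,2,5}, take 0 (start)
  t1 'x' -> {0,1,2,5}, take 0 (0->0 ok)
  t2 'y' -> {3,4}, take 3 (0->3 ok)
  t3 'x' -> {0,1,2,5}, take 5 (3->5 ok)
  t4 'y' -> {3,4}, take 4 (5->4 ok)
  t5 'x' -> {0,1,2,5}, take 0 (4->0 ok)
  t6 'x' -> {0,1,2,5}, take 0 (0->0 ok)
  t7 'x' -> {0,1,2,5}, take 2 (0->2 ok)
  t8 'x' -> {0,1,2,5}, take 5 (2->5 ok)
  t9 'x' -> {0,1,2,5}, take 0 (5->0 ok)
  t10 'y' -> {3,4}, take 4 (0->4 ok)
  t11 'x' -> {0,1,2,5}, take 5 (4->5 ok)
  t12 'y' -> {3,4}, take 4 (5->4 ok)
  t13 'x' -> {0,1,2,5}, take 5 (4->5 ok)
  t14 'x' -> {0,1,2,5}, take 1 (5->1 ok)
  t15 'x' -> {0,1,2,5}, take 1 (1->1 ok)
  t16 'y' -> {3,4}, take 3 (1->3 ok)
  t17 'x' -> {0,1,2,5}, take 2 (3->2 ok)
  t18 'x' -> {0,1,2,5}, take 0 (2->0 ok)
  t19 'y' -> {3,4}, take 4 (0->4 ok)
  t20 'x' -> {0,1,2,5}, take 1 (4->1 ok)

0,0,3,5,4,0,0,2,5,0,4,5,4,5,1,1,3,2,0,4,1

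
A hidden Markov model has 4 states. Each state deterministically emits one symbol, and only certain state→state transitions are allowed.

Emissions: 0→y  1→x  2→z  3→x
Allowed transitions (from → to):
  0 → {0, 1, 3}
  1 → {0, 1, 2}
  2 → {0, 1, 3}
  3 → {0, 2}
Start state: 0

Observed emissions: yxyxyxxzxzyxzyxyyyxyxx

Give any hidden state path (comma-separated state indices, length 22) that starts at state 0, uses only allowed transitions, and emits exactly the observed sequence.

  0: obs=y cand={0} pick 0 [start]
  1: obs=x cand={1,3} pick 1 [0->1 ok]
  2: obs=y cand={0} pick 0 [1->0 ok]
  3: obs=x cand={1,3} pick 1 [0->1 ok]
  4: obs=y cand={0} pick 0 [1->0 ok]
  5: obs=x cand={1,3} pick 1 [0->1 ok]
  6: obs=x cand={1,3} pick 1 [1->1 ok]
  7: obs=z cand={2} pick 2 [1->2 ok]
  8: obs=x cand={1,3} pick 3 [2->3 ok]
  9: obs=z cand={2} pick 2 [3->2 ok]
  10: obs=y cand={0} pick 0 [2->0 ok]
  11: obs=x cand={1,3} pick 3 [0->3 ok]
  12: obs=z cand={2} pick 2 [3->2 ok]
  13: obs=y cand={0} pick 0 [2->0 ok]
  14: obs=x cand={1,3} pick 1 [0->1 ok]
  15: obs=y cand={0} pick 0 [1->0 ok]
  16: obs=y cand={0} pick 0 [0->0 ok]
  17: obs=y cand={0} pick 0 [0->0 ok]
  18: obs=x cand={1,3} pick 3 [0->3 ok]
  19: obs=y cand={0} pick 0 [3->0 ok]
  20: obs=x cand={1,3} pick 1 [0->1 ok]
  21: obs=x cand={1,3} pick 1 [1->1 ok]

0,1,0,1,0,1,1,2,3,2,0,3,2,0,1,0,0,0,3,0,1,1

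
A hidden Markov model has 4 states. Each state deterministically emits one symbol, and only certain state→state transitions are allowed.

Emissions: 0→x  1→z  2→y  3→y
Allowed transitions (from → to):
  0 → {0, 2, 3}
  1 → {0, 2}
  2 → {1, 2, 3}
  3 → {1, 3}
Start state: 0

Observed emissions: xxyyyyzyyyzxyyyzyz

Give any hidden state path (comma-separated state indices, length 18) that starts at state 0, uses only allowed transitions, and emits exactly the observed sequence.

  [0] x  {0}  => 0  start
  [1] x  {0}  => 0  0->0 ok
  [2] y  {2,3}  => 2  0->2 ok
  [3] y  {2,3}  => 2  2->2 ok
  [4] y  {2,3}  => 2  2->2 ok
  [5] y  {2,3}  => 2  2->2 ok
  [6] z  {1}  => 1  2->1 ok
  [7] y  {2,3}  => 2  1->2 ok
  [8] y  {2,3}  => 2  2->2 ok
  [9] y  {2,3}  => 3  2->3 ok
  [10] z  {1}  => 1  3->1 ok
  [11] x  {0}  => 0  1->0 ok
  [12] y  {2,3}  => 2  0->2 ok
  [13] y  {2,3}  => 2  2->2 ok
  [14] y  {2,3}  => 3  2->3 ok
  [15] z  {1}  => 1  3->1 ok
  [16] y  {2,3}  => 2  1->2 ok
  [17] z  {1}  => 1  2->1 ok

0,0,2,2,2,2,1,2,2,3,1,0,2,2,3,1,2,1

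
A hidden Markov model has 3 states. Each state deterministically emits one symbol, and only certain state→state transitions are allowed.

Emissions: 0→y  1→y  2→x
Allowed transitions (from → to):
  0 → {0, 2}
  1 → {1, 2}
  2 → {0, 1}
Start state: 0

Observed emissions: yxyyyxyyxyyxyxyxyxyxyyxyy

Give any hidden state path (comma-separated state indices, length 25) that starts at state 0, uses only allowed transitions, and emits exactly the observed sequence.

  0: obs=y cand={0,1} pick 0 [start]
  1: obs=x cand={2} pick 2 [0->2 ok]
  2: obs=y cand={0,1} pick 1 [2->1 ok]
  3: obs=y cand={0,1} pick 1 [1->1 ok]
  4: obs=y cand={0,1} pick 1 [1->1 ok]
  5: obs=x cand={2} pick 2 [1->2 ok]
  6: obs=y cand={0,1} pick 0 [2->0 ok]
  7: obs=y cand={0,1} pick 0 [0->0 ok]
  8: obs=x cand={2} pick 2 [0->2 ok]
  9: obs=y cand={0,1} pick 1 [2->1 ok]
  10: obs=y cand={0,1} pick 1 [1->1 ok]
  11: obs=x cand={2} pick 2 [1->2 ok]
  12: obs=y cand={0,1} pick 1 [2->1 ok]
  13: obs=x cand={2} pick 2 [1->2 ok]
  14: obs=y cand={0,1} pick 1 [2->1 ok]
  15: obs=x cand={2} pick 2 [1->2 ok]
  16: obs=y cand={0,1} pick 1 [2->1 ok]
  17: obs=x cand={2} pick 2 [1->2 ok]
  18: obs=y cand={0,1} pick 0 [2->0 ok]
  19: obs=x cand={2} pick 2 [0->2 ok]
  20: obs=y cand={0,1} pick 0 [2->0 ok]
  21: obs=y cand={0,1} pick 0 [0->0 ok]
  22: obs=x cand={2} pick 2 [0->2 ok]
  23: obs=y cand={0,1} pick 1 [2->1 ok]
  24: obs=y cand={0,1} pick 1 [1->1 ok]

0,2,1,1,1,2,0,0,2,1,1,2,1,2,1,2,1,2,0,2,0,0,2,1,1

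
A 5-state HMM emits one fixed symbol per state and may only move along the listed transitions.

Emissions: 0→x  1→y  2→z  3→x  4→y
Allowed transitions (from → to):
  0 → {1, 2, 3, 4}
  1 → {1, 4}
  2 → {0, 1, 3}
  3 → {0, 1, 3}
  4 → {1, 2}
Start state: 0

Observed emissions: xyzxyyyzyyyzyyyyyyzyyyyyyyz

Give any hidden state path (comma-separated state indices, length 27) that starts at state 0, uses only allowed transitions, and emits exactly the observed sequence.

0,4,2,0,1,1,4,2,1,1,4,2,1,1,1,4,1,4,2,1,1,1,1,4,1,4,2

  t0 'x' -> {0,3}, take 0 (start)
  t1 'y' -> {1,4}, take 4 (0->4 ok)
  t2 'z' -> {2}, take 2 (4->2 ok)
  t3 'x' -> {0,3}, take 0 (2->0 ok)
  t4 'y' -> {1,4}, take 1 (0->1 ok)
  t5 'y' -> {1,4}, take 1 (1->1 ok)
  t6 'y' -> {1,4}, take 4 (1->4 ok)
  t7 'z' -> {2}, take 2 (4->2 ok)
  t8 'y' -> {1,4}, take 1 (2->1 ok)
  t9 'y' -> {1,4}, take 1 (1->1 ok)
  t10 'y' -> {1,4}, take 4 (1->4 ok)
  t11 'z' -> {2}, take 2 (4->2 ok)
  t12 'y' -> {1,4}, take 1 (2->1 ok)
  t13 'y' -> {1,4}, take 1 (1->1 ok)
  t14 'y' -> {1,4}, take 1 (1->1 ok)
  t15 'y' -> {1,4}, take 4 (1->4 ok)
  t16 'y' -> {1,4}, take 1 (4->1 ok)
  t17 'y' -> {1,4}, take 4 (1->4 ok)
  t18 'z' -> {2}, take 2 (4->2 ok)
  t19 'y' -> {1,4}, take 1 (2->1 ok)
  t20 'y' -> {1,4}, take 1 (1->1 ok)
  t21 'y' -> {1,4}, take 1 (1->1 ok)
  t22 'y' -> {1,4}, take 1 (1->1 ok)
  t23 'y' -> {1,4}, take 4 (1->4 ok)
  t24 'y' -> {1,4}, take 1 (4->1 ok)
  t25 'y' -> {1,4}, take 4 (1->4 ok)
  t26 'z' -> {2}, take 2 (4->2 ok)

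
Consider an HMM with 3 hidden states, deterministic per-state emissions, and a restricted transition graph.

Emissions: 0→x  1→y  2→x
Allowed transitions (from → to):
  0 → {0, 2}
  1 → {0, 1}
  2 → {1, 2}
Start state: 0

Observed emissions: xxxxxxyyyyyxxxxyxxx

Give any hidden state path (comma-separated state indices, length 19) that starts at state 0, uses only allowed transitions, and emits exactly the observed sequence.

  [0] x  {0,2}  => 0  start
  [1] x  {0,2}  => 0  0->0 ok
  [2] x  {0,2}  => 0  0->0 ok
  [3] x  {0,2}  => 0  0->0 ok
  [4] x  {0,2}  => 0  0->0 ok
  [5] x  {0,2}  => 2  0->2 ok
  [6] y  {1}  => 1  2->1 ok
  [7] y  {1}  => 1  1->1 ok
  [8] y  {1}  => 1  1->1 ok
  [9] y  {1}  => 1  1->1 ok
  [10] y  {1}  => 1  1->1 ok
  [11] x  {0,2}  => 0  1->0 ok
  [12] x  {0,2}  => 0  0->0 ok
  [13] x  {0,2}  => 0  0->0 ok
  [14] x  {0,2}  => 2  0->2 ok
  [15] y  {1}  => 1  2->1 ok
  [16] x  {0,2}  => 0  1->0 ok
  [17] x  {0,2}  => 2  0->2 ok
  [18] x  {0,2}  => 2  2->2 ok

0,0,0,0,0,2,1,1,1,1,1,0,0,0,2,1,0,2,2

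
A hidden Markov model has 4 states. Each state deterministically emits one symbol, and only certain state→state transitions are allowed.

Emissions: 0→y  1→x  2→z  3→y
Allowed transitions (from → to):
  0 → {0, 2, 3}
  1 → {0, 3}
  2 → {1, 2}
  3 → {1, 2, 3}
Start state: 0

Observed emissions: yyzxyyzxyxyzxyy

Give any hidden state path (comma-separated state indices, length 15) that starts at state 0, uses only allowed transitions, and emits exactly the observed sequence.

  pos 0: y in {0,3}, choose 0; start
  pos 1: y in {0,3}, choose 3; 0->3 ok
  pos 2: z in {2}, choose 2; 3->2 ok
  pos 3: x in {1}, choose 1; 2->1 ok
  pos 4: y in {0,3}, choose 3; 1->3 ok
  pos 5: y in {0,3}, choose 3; 3->3 ok
  pos 6: z in {2}, choose 2; 3->2 ok
  pos 7: x in {1}, choose 1; 2->1 ok
  pos 8: y in {0,3}, choose 3; 1->3 ok
  pos 9: x in {1}, choose 1; 3->1 ok
  pos 10: y in {0,3}, choose 0; 1->0 ok
  pos 11: z in {2}, choose 2; 0->2 ok
  pos 12: x in {1}, choose 1; 2->1 ok
  pos 13: y in {0,3}, choose 3; 1->3 ok
  pos 14: y in {0,3}, choose 3; 3->3 ok

0,3,2,1,3,3,2,1,3,1,0,2,1,3,3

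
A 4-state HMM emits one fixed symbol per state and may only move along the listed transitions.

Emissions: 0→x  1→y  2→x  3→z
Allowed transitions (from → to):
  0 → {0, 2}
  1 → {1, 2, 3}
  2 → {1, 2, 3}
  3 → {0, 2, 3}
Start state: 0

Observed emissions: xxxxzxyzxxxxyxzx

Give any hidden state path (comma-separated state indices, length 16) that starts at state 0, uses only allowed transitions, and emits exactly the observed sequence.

  0: obs=x cand={0,2} pick 0 [start]
  1: obs=x cand={0,2} pick 0 [0->0 ok]
  2: obs=x cand={0,2} pick 2 [0->2 ok]
  3: obs=x cand={0,2} pick 2 [2->2 ok]
  4: obs=z cand={3} pick 3 [2->3 ok]
  5: obs=x cand={0,2} pick 2 [3->2 ok]
  6: obs=y cand={1} pick 1 [2->1 ok]
  7: obs=z cand={3} pick 3 [1->3 ok]
  8: obs=x cand={0,2} pick 0 [3->0 ok]
  9: obs=x cand={0,2} pick 2 [0->2 ok]
  10: obs=x cand={0,2} pick 2 [2->2 ok]
  11: obs=x cand={0,2} pick 2 [2->2 ok]
  12: obs=y cand={1} pick 1 [2->1 ok]
  13: obs=x cand={0,2} pick 2 [1->2 ok]
  14: obs=z cand={3} pick 3 [2->3 ok]
  15: obs=x cand={0,2} pick 0 [3->0 ok]

0,0,2,2,3,2,1,3,0,2,2,2,1,2,3,0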